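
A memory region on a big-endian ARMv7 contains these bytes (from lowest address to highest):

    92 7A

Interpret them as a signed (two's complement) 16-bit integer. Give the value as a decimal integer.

-28038

Big-endian stores the most-significant byte at the lowest address.
The bytes are already most-significant first: 0x927A.
Top bit is set, so as a signed 16-bit value this is 0x927A − 2^16 = -28038.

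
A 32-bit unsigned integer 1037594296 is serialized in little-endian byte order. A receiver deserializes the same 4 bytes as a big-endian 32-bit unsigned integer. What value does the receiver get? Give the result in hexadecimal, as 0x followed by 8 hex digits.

1037594296 in 32-bit hexadecimal is 0x3DD86EB8.
Stored little-endian, the bytes at ascending addresses are B8 6E D8 3D.
Read back as big-endian, the last byte is least significant, giving 0xB86ED83D.

0xB86ED83D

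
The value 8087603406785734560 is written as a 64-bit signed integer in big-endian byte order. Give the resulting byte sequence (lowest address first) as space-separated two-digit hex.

70 3C F0 72 D1 B3 E7 A0

8087603406785734560 in hexadecimal, padded to 64 bits, is 0x703CF072D1B3E7A0.
Split into bytes (most-significant first): 70 3C F0 72 D1 B3 E7 A0.
Big-endian: lowest address holds the most-significant byte.
So the memory order matches the most-significant-first order: 70 3C F0 72 D1 B3 E7 A0.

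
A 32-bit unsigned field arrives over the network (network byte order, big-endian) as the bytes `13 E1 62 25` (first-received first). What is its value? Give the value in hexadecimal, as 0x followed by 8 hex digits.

Big-endian: lowest address holds the most-significant byte.
The bytes are already most-significant first: 0x13E16225.

0x13E16225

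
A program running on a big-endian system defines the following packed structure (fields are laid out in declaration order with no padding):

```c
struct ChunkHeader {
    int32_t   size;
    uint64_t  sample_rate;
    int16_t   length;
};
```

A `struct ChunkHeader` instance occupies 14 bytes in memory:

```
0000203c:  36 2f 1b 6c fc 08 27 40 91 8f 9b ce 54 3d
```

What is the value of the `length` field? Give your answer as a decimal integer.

`length` follows `size` (4 B), `sample_rate` (8 B), so it starts at offset 4 + 8 = 12 and occupies 2 bytes.
Bytes at offsets 12..13: 54 3D.
In big-endian order the high byte comes first in memory.
The bytes are already most-significant first: 0x543D.
0x543D = 21565.

21565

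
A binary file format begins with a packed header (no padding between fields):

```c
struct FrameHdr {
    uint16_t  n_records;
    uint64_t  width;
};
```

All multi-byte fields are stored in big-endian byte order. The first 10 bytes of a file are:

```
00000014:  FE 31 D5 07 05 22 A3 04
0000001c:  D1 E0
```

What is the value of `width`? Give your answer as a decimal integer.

15350243501237653984

`width` follows `n_records` (2 bytes), so it starts at byte offset 2 and occupies 8 bytes.
Bytes at offsets 2..9: D5 07 05 22 A3 04 D1 E0.
Big-endian stores the most-significant byte at the lowest address.
The bytes are already most-significant first: 0xD5070522A304D1E0.
0xD5070522A304D1E0 = 15350243501237653984.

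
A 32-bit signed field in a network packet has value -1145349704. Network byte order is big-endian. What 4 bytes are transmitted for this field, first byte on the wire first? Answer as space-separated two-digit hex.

BB BB 59 B8

Two's complement of -1145349704 in 32 bits: 1145349704 = 0x4444A648; invert → 0xBBBB59B7; add 1 → 0xBBBB59B8.
Split into bytes (most-significant first): BB BB 59 B8.
Big-endian: lowest address holds the most-significant byte.
So the memory order matches the most-significant-first order: BB BB 59 B8.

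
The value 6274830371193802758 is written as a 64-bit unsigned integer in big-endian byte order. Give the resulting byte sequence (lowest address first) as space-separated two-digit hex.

6274830371193802758 in hexadecimal, padded to 64 bits, is 0x5714ACFA24D6D006.
Split into bytes (most-significant first): 57 14 AC FA 24 D6 D0 06.
Big-endian stores the most-significant byte at the lowest address.
So the memory order matches the most-significant-first order: 57 14 AC FA 24 D6 D0 06.

57 14 AC FA 24 D6 D0 06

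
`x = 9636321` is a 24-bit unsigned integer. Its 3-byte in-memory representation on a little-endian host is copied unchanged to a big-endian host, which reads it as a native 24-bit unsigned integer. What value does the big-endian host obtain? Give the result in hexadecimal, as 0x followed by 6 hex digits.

0xE10993

9636321 in 24-bit hexadecimal is 0x9309E1.
Stored little-endian, the bytes at ascending addresses are E1 09 93.
Read back as big-endian, the last byte is least significant, giving 0xE10993.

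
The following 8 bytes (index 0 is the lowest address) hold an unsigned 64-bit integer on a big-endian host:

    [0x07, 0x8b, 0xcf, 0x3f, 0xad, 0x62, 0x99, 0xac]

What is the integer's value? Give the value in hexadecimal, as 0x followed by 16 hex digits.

In big-endian order the high byte comes first in memory.
The bytes are already most-significant first: 0x078BCF3FAD6299AC.

0x078BCF3FAD6299AC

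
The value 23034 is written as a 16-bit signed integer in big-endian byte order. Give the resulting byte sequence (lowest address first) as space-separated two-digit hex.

23034 in hexadecimal, padded to 16 bits, is 0x59FA.
Split into bytes (most-significant first): 59 FA.
Big-endian: lowest address holds the most-significant byte.
So the memory order matches the most-significant-first order: 59 FA.

59 FA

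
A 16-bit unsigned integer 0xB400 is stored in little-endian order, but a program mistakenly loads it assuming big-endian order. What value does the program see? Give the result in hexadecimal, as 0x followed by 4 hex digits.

0x00B4

Stored little-endian, the bytes at ascending addresses are 00 B4.
Read back as big-endian, the last byte is least significant, giving 0x00B4.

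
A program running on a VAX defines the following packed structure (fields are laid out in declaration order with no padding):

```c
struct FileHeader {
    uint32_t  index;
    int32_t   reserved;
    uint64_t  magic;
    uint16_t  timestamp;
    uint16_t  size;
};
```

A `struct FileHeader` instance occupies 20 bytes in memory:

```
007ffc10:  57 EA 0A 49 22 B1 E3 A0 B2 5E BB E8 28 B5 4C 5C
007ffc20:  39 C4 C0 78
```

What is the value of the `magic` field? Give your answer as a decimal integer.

6650889937027292850

`magic` follows `index` (4 B), `reserved` (4 B), so it starts at offset 4 + 4 = 8 and occupies 8 bytes.
Bytes at offsets 8..15: B2 5E BB E8 28 B5 4C 5C.
In little-endian order the low byte comes first in memory.
Reassemble most-significant byte first: 5C 4C B5 28 E8 BB 5E B2 → 0x5C4CB528E8BB5EB2.
0x5C4CB528E8BB5EB2 = 6650889937027292850.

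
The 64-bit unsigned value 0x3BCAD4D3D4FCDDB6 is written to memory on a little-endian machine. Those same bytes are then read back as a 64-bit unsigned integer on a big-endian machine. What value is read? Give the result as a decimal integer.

13176966075773143611

Stored little-endian, the bytes at ascending addresses are B6 DD FC D4 D3 D4 CA 3B.
Read back as big-endian, the last byte is least significant, giving 0xB6DDFCD4D3D4CA3B.
0xB6DDFCD4D3D4CA3B = 13176966075773143611.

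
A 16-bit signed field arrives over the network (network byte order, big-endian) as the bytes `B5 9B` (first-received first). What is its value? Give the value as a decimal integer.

-19045

In big-endian order the high byte comes first in memory.
The bytes are already most-significant first: 0xB59B.
Top bit is set, so as a signed 16-bit value this is 0xB59B − 2^16 = -19045.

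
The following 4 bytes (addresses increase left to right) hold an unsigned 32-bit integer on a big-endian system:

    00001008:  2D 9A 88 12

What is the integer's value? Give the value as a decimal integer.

765102098

Big-endian: lowest address holds the most-significant byte.
The bytes are already most-significant first: 0x2D9A8812.
0x2D9A8812 = 765102098.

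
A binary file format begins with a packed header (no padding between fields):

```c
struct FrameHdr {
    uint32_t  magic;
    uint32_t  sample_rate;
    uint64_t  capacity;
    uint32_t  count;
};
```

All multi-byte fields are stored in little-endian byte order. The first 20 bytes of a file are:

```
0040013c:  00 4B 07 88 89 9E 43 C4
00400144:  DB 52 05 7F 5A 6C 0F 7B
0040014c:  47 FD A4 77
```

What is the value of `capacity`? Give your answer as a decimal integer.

8867425327249707739

`capacity` follows `magic` (4 B), `sample_rate` (4 B), so it starts at offset 4 + 4 = 8 and occupies 8 bytes.
Bytes at offsets 8..15: DB 52 05 7F 5A 6C 0F 7B.
Little-endian stores the least-significant byte at the lowest address.
Reassemble most-significant byte first: 7B 0F 6C 5A 7F 05 52 DB → 0x7B0F6C5A7F0552DB.
0x7B0F6C5A7F0552DB = 8867425327249707739.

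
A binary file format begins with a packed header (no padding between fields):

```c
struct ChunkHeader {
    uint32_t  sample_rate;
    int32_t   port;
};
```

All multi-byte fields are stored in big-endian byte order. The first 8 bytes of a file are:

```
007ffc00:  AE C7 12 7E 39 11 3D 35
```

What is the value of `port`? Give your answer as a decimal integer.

`port` follows `sample_rate` (4 bytes), so it starts at byte offset 4 and occupies 4 bytes.
Bytes at offsets 4..7: 39 11 3D 35.
Big-endian stores the most-significant byte at the lowest address.
The bytes are already most-significant first: 0x39113D35.
0x39113D35 = 957431093.

957431093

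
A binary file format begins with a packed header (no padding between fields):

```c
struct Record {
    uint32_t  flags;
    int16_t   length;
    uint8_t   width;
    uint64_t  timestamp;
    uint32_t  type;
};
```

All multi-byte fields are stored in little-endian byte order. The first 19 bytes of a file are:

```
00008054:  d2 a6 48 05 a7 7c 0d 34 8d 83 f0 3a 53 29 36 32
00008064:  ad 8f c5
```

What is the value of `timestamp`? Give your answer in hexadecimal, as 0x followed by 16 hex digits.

`timestamp` follows `flags` (4 B), `length` (2 B), `width` (1 B), so it starts at offset 4 + 2 + 1 = 7 and occupies 8 bytes.
Bytes at offsets 7..14: 34 8D 83 F0 3A 53 29 36.
Little-endian stores the least-significant byte at the lowest address.
Reassemble most-significant byte first: 36 29 53 3A F0 83 8D 34 → 0x3629533AF0838D34.

0x3629533AF0838D34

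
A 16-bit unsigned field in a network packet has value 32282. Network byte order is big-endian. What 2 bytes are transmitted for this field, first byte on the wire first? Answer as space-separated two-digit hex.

32282 in hexadecimal, padded to 16 bits, is 0x7E1A.
Split into bytes (most-significant first): 7E 1A.
In big-endian order the high byte comes first in memory.
So the memory order matches the most-significant-first order: 7E 1A.

7E 1A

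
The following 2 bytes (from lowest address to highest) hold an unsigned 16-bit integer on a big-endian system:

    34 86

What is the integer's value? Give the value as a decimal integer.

Big-endian stores the most-significant byte at the lowest address.
The bytes are already most-significant first: 0x3486.
0x3486 = 13446.

13446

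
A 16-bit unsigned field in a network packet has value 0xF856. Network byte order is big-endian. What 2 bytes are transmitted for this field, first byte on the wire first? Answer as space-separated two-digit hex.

Split into bytes (most-significant first): F8 56.
In big-endian order the high byte comes first in memory.
So the memory order matches the most-significant-first order: F8 56.

F8 56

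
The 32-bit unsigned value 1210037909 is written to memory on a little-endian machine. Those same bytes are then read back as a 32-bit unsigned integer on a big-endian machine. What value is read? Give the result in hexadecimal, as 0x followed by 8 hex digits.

0x95B61F48

1210037909 in 32-bit hexadecimal is 0x481FB695.
Stored little-endian, the bytes at ascending addresses are 95 B6 1F 48.
Read back as big-endian, the last byte is least significant, giving 0x95B61F48.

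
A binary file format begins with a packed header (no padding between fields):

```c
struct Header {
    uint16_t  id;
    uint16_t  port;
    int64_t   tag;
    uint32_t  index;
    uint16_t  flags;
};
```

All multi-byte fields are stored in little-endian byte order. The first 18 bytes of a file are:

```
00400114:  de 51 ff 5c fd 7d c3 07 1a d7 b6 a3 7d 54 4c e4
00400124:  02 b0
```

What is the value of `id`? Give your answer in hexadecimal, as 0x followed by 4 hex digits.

`id` is the first field, at byte offset 0, occupying 2 bytes.
Bytes at offsets 0..1: DE 51.
Little-endian stores the least-significant byte at the lowest address.
Reassemble most-significant byte first: 51 DE → 0x51DE.

0x51DE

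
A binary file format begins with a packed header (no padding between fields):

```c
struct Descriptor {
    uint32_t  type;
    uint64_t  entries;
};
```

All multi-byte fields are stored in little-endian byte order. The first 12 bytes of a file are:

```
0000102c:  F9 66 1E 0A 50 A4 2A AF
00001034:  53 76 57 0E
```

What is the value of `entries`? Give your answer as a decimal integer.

`entries` follows `type` (4 bytes), so it starts at byte offset 4 and occupies 8 bytes.
Bytes at offsets 4..11: 50 A4 2A AF 53 76 57 0E.
In little-endian order the low byte comes first in memory.
Reassemble most-significant byte first: 0E 57 76 53 AF 2A A4 50 → 0x0E577653AF2AA450.
0x0E577653AF2AA450 = 1033424741297988688.

1033424741297988688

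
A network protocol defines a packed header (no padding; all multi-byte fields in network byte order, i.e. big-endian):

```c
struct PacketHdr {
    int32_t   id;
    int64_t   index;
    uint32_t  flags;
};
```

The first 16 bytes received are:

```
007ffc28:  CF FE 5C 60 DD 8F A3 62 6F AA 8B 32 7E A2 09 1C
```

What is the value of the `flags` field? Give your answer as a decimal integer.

`flags` follows `id` (4 B), `index` (8 B), so it starts at offset 4 + 8 = 12 and occupies 4 bytes.
Bytes at offsets 12..15: 7E A2 09 1C.
Big-endian: lowest address holds the most-significant byte.
The bytes are already most-significant first: 0x7EA2091C.
0x7EA2091C = 2124548380.

2124548380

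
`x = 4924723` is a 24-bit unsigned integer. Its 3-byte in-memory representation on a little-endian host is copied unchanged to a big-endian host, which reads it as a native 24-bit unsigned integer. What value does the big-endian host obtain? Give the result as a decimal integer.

3351883

4924723 in 24-bit hexadecimal is 0x4B2533.
Stored little-endian, the bytes at ascending addresses are 33 25 4B.
Read back as big-endian, the last byte is least significant, giving 0x33254B.
0x33254B = 3351883.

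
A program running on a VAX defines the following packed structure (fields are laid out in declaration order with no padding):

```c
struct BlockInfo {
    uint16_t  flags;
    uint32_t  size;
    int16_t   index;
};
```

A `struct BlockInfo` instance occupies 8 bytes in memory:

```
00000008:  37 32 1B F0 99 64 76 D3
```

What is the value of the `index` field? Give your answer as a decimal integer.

`index` follows `flags` (2 B), `size` (4 B), so it starts at offset 2 + 4 = 6 and occupies 2 bytes.
Bytes at offsets 6..7: 76 D3.
In little-endian order the low byte comes first in memory.
Reassemble most-significant byte first: D3 76 → 0xD376.
Top bit is set, so as a signed 16-bit value this is 0xD376 − 2^16 = -11402.

-11402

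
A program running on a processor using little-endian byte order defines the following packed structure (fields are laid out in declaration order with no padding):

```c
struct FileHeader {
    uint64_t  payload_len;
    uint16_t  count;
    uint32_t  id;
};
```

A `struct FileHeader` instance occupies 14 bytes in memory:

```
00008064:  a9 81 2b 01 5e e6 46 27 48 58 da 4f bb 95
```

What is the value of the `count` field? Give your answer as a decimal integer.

`count` follows `payload_len` (8 bytes), so it starts at byte offset 8 and occupies 2 bytes.
Bytes at offsets 8..9: 48 58.
In little-endian order the low byte comes first in memory.
Reassemble most-significant byte first: 58 48 → 0x5848.
0x5848 = 22600.

22600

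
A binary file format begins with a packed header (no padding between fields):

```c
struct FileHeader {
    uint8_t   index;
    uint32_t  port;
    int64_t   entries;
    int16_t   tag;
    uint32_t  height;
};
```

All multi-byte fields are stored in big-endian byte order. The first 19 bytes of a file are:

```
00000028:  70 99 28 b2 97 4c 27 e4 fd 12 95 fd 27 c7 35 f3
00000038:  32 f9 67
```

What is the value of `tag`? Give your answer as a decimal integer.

-14539

`tag` follows `index` (1 B), `port` (4 B), `entries` (8 B), so it starts at offset 1 + 4 + 8 = 13 and occupies 2 bytes.
Bytes at offsets 13..14: C7 35.
Big-endian stores the most-significant byte at the lowest address.
The bytes are already most-significant first: 0xC735.
Top bit is set, so as a signed 16-bit value this is 0xC735 − 2^16 = -14539.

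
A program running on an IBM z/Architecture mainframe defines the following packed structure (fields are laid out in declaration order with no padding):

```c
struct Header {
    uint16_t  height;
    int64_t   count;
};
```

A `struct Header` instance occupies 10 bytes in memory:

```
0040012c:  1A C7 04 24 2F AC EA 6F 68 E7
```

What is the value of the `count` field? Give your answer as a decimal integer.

`count` follows `height` (2 bytes), so it starts at byte offset 2 and occupies 8 bytes.
Bytes at offsets 2..9: 04 24 2F AC EA 6F 68 E7.
Big-endian stores the most-significant byte at the lowest address.
The bytes are already most-significant first: 0x04242FACEA6F68E7.
0x04242FACEA6F68E7 = 298415895027345639.

298415895027345639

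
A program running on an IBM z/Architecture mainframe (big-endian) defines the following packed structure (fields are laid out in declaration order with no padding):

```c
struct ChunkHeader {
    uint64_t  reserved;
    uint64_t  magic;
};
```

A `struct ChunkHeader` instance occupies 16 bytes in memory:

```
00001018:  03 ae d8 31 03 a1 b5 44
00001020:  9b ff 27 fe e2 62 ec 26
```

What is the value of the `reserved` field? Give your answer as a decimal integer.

265387133087364420

`reserved` is the first field, at byte offset 0, occupying 8 bytes.
Bytes at offsets 0..7: 03 AE D8 31 03 A1 B5 44.
Big-endian: lowest address holds the most-significant byte.
The bytes are already most-significant first: 0x03AED83103A1B544.
0x03AED83103A1B544 = 265387133087364420.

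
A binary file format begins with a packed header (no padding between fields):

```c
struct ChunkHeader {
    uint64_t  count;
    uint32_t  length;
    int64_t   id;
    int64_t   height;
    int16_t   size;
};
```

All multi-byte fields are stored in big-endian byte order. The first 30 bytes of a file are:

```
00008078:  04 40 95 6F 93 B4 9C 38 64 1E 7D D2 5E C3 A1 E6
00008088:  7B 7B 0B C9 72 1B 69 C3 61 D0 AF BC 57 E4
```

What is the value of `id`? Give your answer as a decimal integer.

`id` follows `count` (8 B), `length` (4 B), so it starts at offset 8 + 4 = 12 and occupies 8 bytes.
Bytes at offsets 12..19: 5E C3 A1 E6 7B 7B 0B C9.
Big-endian stores the most-significant byte at the lowest address.
The bytes are already most-significant first: 0x5EC3A1E67B7B0BC9.
0x5EC3A1E67B7B0BC9 = 6828479471310015433.

6828479471310015433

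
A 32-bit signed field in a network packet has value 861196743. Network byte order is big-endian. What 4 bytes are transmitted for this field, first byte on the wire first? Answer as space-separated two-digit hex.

861196743 in hexadecimal, padded to 32 bits, is 0x3354D1C7.
Split into bytes (most-significant first): 33 54 D1 C7.
Big-endian: lowest address holds the most-significant byte.
So the memory order matches the most-significant-first order: 33 54 D1 C7.

33 54 D1 C7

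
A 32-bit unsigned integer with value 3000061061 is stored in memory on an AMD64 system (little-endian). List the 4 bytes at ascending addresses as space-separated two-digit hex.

85 4C D1 B2

3000061061 in hexadecimal, padded to 32 bits, is 0xB2D14C85.
Split into bytes (most-significant first): B2 D1 4C 85.
In little-endian order the low byte comes first in memory.
So at ascending addresses the bytes are 85 4C D1 B2.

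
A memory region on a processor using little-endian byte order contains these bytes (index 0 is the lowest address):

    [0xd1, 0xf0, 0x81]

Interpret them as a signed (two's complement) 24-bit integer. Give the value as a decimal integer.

In little-endian order the low byte comes first in memory.
Reassemble most-significant byte first: 81 F0 D1 → 0x81F0D1.
Top bit is set, so as a signed 24-bit value this is 0x81F0D1 − 2^24 = -8261423.

-8261423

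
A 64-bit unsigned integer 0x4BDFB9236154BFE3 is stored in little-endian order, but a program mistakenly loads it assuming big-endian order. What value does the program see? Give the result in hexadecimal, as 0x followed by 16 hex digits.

0xE3BF546123B9DF4B

Stored little-endian, the bytes at ascending addresses are E3 BF 54 61 23 B9 DF 4B.
Read back as big-endian, the last byte is least significant, giving 0xE3BF546123B9DF4B.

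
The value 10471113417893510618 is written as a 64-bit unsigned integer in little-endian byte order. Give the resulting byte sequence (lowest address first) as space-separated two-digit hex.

10471113417893510618 in hexadecimal, padded to 64 bits, is 0x9150DE2CDC5E7DDA.
Split into bytes (most-significant first): 91 50 DE 2C DC 5E 7D DA.
Little-endian stores the least-significant byte at the lowest address.
So at ascending addresses the bytes are DA 7D 5E DC 2C DE 50 91.

DA 7D 5E DC 2C DE 50 91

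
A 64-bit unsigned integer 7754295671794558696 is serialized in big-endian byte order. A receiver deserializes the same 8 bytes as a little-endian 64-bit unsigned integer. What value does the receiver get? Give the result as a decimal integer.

7754295671794558696 in 64-bit hexadecimal is 0x6B9CCAD458A9E6E8.
Stored big-endian, the bytes at ascending addresses are 6B 9C CA D4 58 A9 E6 E8.
Read back as little-endian, the first byte is least significant, giving 0xE8E6A958D4CA9C6B.
0xE8E6A958D4CA9C6B = 16782287260434996331.

16782287260434996331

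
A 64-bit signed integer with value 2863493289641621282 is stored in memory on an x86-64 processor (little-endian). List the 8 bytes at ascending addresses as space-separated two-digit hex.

2863493289641621282 in hexadecimal, padded to 64 bits, is 0x27BD2BF9B9CDB722.
Split into bytes (most-significant first): 27 BD 2B F9 B9 CD B7 22.
Little-endian: lowest address holds the least-significant byte.
So at ascending addresses the bytes are 22 B7 CD B9 F9 2B BD 27.

22 B7 CD B9 F9 2B BD 27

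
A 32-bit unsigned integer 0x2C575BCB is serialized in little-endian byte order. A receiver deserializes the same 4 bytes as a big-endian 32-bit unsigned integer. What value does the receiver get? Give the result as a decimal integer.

3411760940

Stored little-endian, the bytes at ascending addresses are CB 5B 57 2C.
Read back as big-endian, the last byte is least significant, giving 0xCB5B572C.
0xCB5B572C = 3411760940.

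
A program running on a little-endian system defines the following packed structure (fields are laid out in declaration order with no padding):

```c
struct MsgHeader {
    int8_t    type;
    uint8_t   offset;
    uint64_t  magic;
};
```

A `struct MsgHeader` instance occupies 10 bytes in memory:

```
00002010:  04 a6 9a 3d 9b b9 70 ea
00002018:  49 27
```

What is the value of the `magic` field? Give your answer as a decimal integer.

`magic` follows `type` (1 B), `offset` (1 B), so it starts at offset 1 + 1 = 2 and occupies 8 bytes.
Bytes at offsets 2..9: 9A 3D 9B B9 70 EA 49 27.
In little-endian order the low byte comes first in memory.
Reassemble most-significant byte first: 27 49 EA 70 B9 9B 3D 9A → 0x2749EA70B99B3D9A.
0x2749EA70B99B3D9A = 2831051610650262938.

2831051610650262938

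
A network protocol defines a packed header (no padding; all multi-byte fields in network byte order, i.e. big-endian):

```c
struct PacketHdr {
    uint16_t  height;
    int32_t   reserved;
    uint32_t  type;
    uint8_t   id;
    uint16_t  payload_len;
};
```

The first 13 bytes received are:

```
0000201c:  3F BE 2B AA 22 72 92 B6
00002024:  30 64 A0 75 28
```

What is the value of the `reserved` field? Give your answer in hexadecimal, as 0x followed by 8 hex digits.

0x2BAA2272

`reserved` follows `height` (2 bytes), so it starts at byte offset 2 and occupies 4 bytes.
Bytes at offsets 2..5: 2B AA 22 72.
In big-endian order the high byte comes first in memory.
The bytes are already most-significant first: 0x2BAA2272.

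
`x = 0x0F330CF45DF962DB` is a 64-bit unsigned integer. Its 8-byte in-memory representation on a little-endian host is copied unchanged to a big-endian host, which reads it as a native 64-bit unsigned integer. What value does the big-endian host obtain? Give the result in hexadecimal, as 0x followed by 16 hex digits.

Stored little-endian, the bytes at ascending addresses are DB 62 F9 5D F4 0C 33 0F.
Read back as big-endian, the last byte is least significant, giving 0xDB62F95DF40C330F.

0xDB62F95DF40C330F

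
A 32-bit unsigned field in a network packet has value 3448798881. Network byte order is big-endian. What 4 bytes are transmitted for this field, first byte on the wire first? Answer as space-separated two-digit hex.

CD 90 7E A1

3448798881 in hexadecimal, padded to 32 bits, is 0xCD907EA1.
Split into bytes (most-significant first): CD 90 7E A1.
In big-endian order the high byte comes first in memory.
So the memory order matches the most-significant-first order: CD 90 7E A1.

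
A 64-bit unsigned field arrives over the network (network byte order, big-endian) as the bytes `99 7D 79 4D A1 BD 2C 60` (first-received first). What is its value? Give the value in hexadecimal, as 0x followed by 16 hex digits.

0x997D794DA1BD2C60

Big-endian stores the most-significant byte at the lowest address.
The bytes are already most-significant first: 0x997D794DA1BD2C60.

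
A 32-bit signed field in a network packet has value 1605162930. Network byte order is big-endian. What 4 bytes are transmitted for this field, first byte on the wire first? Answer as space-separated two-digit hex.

5F AC D7 B2

1605162930 in hexadecimal, padded to 32 bits, is 0x5FACD7B2.
Split into bytes (most-significant first): 5F AC D7 B2.
In big-endian order the high byte comes first in memory.
So the memory order matches the most-significant-first order: 5F AC D7 B2.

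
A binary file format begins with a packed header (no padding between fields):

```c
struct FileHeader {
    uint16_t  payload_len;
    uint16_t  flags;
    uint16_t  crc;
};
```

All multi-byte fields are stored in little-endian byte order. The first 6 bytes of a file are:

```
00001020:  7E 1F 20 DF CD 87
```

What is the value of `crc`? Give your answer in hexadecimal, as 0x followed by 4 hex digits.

`crc` follows `payload_len` (2 B), `flags` (2 B), so it starts at offset 2 + 2 = 4 and occupies 2 bytes.
Bytes at offsets 4..5: CD 87.
In little-endian order the low byte comes first in memory.
Reassemble most-significant byte first: 87 CD → 0x87CD.

0x87CD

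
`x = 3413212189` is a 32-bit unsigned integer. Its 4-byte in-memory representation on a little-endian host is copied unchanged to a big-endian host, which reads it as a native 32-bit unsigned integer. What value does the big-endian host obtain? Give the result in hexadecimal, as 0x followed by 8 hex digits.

0x1D7C71CB

3413212189 in 32-bit hexadecimal is 0xCB717C1D.
Stored little-endian, the bytes at ascending addresses are 1D 7C 71 CB.
Read back as big-endian, the last byte is least significant, giving 0x1D7C71CB.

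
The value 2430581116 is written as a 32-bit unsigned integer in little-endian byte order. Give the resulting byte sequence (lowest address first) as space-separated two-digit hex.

2430581116 in hexadecimal, padded to 32 bits, is 0x90DFB97C.
Split into bytes (most-significant first): 90 DF B9 7C.
Little-endian stores the least-significant byte at the lowest address.
So at ascending addresses the bytes are 7C B9 DF 90.

7C B9 DF 90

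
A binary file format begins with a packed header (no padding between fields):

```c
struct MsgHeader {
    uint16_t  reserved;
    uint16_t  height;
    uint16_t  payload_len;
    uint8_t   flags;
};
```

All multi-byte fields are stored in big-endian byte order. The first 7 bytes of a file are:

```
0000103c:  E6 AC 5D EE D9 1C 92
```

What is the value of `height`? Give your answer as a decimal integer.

24046

`height` follows `reserved` (2 bytes), so it starts at byte offset 2 and occupies 2 bytes.
Bytes at offsets 2..3: 5D EE.
Big-endian: lowest address holds the most-significant byte.
The bytes are already most-significant first: 0x5DEE.
0x5DEE = 24046.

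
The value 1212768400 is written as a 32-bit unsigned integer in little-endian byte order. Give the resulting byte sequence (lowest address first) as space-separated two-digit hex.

90 60 49 48

1212768400 in hexadecimal, padded to 32 bits, is 0x48496090.
Split into bytes (most-significant first): 48 49 60 90.
In little-endian order the low byte comes first in memory.
So at ascending addresses the bytes are 90 60 49 48.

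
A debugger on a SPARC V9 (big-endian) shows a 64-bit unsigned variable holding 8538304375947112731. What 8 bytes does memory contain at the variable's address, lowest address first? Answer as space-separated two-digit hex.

76 7E 26 97 90 7D B1 1B

8538304375947112731 in hexadecimal, padded to 64 bits, is 0x767E2697907DB11B.
Split into bytes (most-significant first): 76 7E 26 97 90 7D B1 1B.
Big-endian: lowest address holds the most-significant byte.
So the memory order matches the most-significant-first order: 76 7E 26 97 90 7D B1 1B.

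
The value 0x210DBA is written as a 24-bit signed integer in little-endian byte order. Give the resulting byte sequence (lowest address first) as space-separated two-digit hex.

BA 0D 21

Split into bytes (most-significant first): 21 0D BA.
Little-endian stores the least-significant byte at the lowest address.
So at ascending addresses the bytes are BA 0D 21.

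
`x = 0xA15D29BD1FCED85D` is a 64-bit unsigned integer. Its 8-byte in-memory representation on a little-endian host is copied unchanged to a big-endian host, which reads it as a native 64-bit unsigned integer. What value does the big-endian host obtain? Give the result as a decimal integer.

6762381476209712545

Stored little-endian, the bytes at ascending addresses are 5D D8 CE 1F BD 29 5D A1.
Read back as big-endian, the last byte is least significant, giving 0x5DD8CE1FBD295DA1.
0x5DD8CE1FBD295DA1 = 6762381476209712545.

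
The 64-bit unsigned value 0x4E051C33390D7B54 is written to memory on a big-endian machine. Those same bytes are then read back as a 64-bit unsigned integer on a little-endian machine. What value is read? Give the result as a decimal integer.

Stored big-endian, the bytes at ascending addresses are 4E 05 1C 33 39 0D 7B 54.
Read back as little-endian, the first byte is least significant, giving 0x547B0D39331C054E.
0x547B0D39331C054E = 6087473860643128654.

6087473860643128654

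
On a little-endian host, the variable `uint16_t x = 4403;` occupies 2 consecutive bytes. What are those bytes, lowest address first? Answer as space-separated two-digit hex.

4403 in hexadecimal, padded to 16 bits, is 0x1133.
Split into bytes (most-significant first): 11 33.
In little-endian order the low byte comes first in memory.
So at ascending addresses the bytes are 33 11.

33 11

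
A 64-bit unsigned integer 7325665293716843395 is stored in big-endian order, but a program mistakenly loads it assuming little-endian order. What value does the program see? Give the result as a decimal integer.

7325665293716843395 in 64-bit hexadecimal is 0x65A9FDC587666B83.
Stored big-endian, the bytes at ascending addresses are 65 A9 FD C5 87 66 6B 83.
Read back as little-endian, the first byte is least significant, giving 0x836B6687C5FDA965.
0x836B6687C5FDA965 = 9469775374804953445.

9469775374804953445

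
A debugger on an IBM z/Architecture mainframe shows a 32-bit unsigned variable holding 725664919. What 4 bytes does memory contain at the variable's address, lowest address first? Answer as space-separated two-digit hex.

2B 40 C4 97

725664919 in hexadecimal, padded to 32 bits, is 0x2B40C497.
Split into bytes (most-significant first): 2B 40 C4 97.
Big-endian: lowest address holds the most-significant byte.
So the memory order matches the most-significant-first order: 2B 40 C4 97.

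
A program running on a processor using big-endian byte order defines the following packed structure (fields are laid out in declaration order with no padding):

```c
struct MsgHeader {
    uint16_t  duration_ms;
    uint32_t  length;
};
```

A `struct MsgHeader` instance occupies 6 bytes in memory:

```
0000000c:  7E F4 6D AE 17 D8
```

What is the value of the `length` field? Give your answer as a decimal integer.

1840125912

`length` follows `duration_ms` (2 bytes), so it starts at byte offset 2 and occupies 4 bytes.
Bytes at offsets 2..5: 6D AE 17 D8.
Big-endian stores the most-significant byte at the lowest address.
The bytes are already most-significant first: 0x6DAE17D8.
0x6DAE17D8 = 1840125912.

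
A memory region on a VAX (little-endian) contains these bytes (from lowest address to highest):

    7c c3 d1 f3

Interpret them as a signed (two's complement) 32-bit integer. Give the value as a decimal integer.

-204356740

Little-endian stores the least-significant byte at the lowest address.
Reassemble most-significant byte first: F3 D1 C3 7C → 0xF3D1C37C.
Top bit is set, so as a signed 32-bit value this is 0xF3D1C37C − 2^32 = -204356740.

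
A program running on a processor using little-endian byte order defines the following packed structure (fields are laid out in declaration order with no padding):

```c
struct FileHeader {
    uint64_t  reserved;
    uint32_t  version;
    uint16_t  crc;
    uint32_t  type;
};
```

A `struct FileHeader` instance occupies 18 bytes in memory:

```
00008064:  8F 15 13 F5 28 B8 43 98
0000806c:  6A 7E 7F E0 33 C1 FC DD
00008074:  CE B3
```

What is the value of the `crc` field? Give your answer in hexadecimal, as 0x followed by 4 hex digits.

0xC133

`crc` follows `reserved` (8 B), `version` (4 B), so it starts at offset 8 + 4 = 12 and occupies 2 bytes.
Bytes at offsets 12..13: 33 C1.
In little-endian order the low byte comes first in memory.
Reassemble most-significant byte first: C1 33 → 0xC133.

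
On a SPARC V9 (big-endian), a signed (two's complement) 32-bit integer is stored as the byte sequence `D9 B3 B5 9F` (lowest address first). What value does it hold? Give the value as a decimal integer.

Big-endian: lowest address holds the most-significant byte.
The bytes are already most-significant first: 0xD9B3B59F.
Top bit is set, so as a signed 32-bit value this is 0xD9B3B59F − 2^32 = -642533985.

-642533985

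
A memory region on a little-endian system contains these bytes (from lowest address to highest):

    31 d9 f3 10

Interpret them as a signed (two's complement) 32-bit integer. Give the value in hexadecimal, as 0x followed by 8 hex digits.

0x10F3D931

Little-endian stores the least-significant byte at the lowest address.
Reassemble most-significant byte first: 10 F3 D9 31 → 0x10F3D931.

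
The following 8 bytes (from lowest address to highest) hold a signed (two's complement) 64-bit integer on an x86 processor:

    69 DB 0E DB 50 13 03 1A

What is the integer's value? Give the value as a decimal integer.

Little-endian stores the least-significant byte at the lowest address.
Reassemble most-significant byte first: 1A 03 13 50 DB 0E DB 69 → 0x1A031350DB0EDB69.
0x1A031350DB0EDB69 = 1874363107909753705.

1874363107909753705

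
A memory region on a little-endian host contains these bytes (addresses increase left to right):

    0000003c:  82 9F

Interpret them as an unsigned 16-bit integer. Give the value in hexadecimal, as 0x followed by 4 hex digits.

0x9F82

In little-endian order the low byte comes first in memory.
Reassemble most-significant byte first: 9F 82 → 0x9F82.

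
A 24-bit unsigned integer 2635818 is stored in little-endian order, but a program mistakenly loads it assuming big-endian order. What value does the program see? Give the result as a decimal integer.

2766888

2635818 in 24-bit hexadecimal is 0x28382A.
Stored little-endian, the bytes at ascending addresses are 2A 38 28.
Read back as big-endian, the last byte is least significant, giving 0x2A3828.
0x2A3828 = 2766888.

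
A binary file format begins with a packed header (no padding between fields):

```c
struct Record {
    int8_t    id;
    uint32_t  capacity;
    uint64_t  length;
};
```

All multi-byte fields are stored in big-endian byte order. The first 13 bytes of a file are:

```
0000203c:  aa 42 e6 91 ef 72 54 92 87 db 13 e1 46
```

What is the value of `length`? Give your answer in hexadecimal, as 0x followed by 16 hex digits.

0x72549287DB13E146

`length` follows `id` (1 B), `capacity` (4 B), so it starts at offset 1 + 4 = 5 and occupies 8 bytes.
Bytes at offsets 5..12: 72 54 92 87 DB 13 E1 46.
In big-endian order the high byte comes first in memory.
The bytes are already most-significant first: 0x72549287DB13E146.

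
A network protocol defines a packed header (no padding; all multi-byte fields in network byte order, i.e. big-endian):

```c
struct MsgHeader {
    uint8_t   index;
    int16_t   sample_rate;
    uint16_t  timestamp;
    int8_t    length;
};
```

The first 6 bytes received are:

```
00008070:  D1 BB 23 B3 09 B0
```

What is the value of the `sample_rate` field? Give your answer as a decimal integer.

-17629

`sample_rate` follows `index` (1 byte), so it starts at byte offset 1 and occupies 2 bytes.
Bytes at offsets 1..2: BB 23.
In big-endian order the high byte comes first in memory.
The bytes are already most-significant first: 0xBB23.
Top bit is set, so as a signed 16-bit value this is 0xBB23 − 2^16 = -17629.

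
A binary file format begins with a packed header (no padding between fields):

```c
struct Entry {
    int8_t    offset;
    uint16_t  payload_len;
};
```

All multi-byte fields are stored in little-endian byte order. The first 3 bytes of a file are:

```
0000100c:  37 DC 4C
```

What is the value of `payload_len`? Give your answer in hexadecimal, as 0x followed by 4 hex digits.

0x4CDC

`payload_len` follows `offset` (1 byte), so it starts at byte offset 1 and occupies 2 bytes.
Bytes at offsets 1..2: DC 4C.
In little-endian order the low byte comes first in memory.
Reassemble most-significant byte first: 4C DC → 0x4CDC.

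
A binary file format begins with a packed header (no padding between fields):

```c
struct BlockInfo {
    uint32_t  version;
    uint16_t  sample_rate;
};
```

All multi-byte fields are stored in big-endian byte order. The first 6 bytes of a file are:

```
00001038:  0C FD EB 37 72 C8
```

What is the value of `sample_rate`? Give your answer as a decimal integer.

`sample_rate` follows `version` (4 bytes), so it starts at byte offset 4 and occupies 2 bytes.
Bytes at offsets 4..5: 72 C8.
Big-endian stores the most-significant byte at the lowest address.
The bytes are already most-significant first: 0x72C8.
0x72C8 = 29384.

29384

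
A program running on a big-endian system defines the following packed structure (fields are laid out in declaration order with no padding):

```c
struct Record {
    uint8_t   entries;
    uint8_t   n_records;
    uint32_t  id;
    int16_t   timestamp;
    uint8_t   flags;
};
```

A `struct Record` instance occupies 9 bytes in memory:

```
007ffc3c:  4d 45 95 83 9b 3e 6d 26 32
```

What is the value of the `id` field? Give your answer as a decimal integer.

`id` follows `entries` (1 B), `n_records` (1 B), so it starts at offset 1 + 1 = 2 and occupies 4 bytes.
Bytes at offsets 2..5: 95 83 9B 3E.
Big-endian stores the most-significant byte at the lowest address.
The bytes are already most-significant first: 0x95839B3E.
0x95839B3E = 2508430142.

2508430142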